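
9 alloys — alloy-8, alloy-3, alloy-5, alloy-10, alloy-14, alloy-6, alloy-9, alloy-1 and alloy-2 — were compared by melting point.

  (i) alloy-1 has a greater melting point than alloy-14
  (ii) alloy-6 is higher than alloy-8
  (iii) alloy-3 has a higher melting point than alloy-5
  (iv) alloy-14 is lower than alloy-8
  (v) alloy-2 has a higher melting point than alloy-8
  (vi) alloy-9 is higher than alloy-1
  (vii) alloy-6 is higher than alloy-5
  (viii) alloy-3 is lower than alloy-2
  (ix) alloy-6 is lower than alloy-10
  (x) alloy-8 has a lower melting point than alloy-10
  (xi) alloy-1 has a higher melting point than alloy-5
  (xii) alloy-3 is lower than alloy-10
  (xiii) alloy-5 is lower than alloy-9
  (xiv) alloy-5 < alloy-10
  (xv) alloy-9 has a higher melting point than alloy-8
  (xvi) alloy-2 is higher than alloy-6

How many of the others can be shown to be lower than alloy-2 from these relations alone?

Directly below alloy-2: alloy-8, alloy-3, alloy-6.
One step further: alloy-14, alloy-5 (5 so far).
No other element is forced below alloy-2 by the given relations, so the count is 5.

5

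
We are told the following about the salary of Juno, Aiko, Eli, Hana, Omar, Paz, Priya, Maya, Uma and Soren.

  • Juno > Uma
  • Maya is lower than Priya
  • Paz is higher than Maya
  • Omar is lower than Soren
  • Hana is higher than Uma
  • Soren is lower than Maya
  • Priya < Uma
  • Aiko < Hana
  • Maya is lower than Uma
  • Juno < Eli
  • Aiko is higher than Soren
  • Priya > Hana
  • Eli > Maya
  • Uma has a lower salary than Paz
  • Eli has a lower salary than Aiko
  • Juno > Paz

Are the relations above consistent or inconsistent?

Chaining the given relations yields Uma < Paz < Juno < Eli < Aiko < Hana < Priya, so Uma < Priya. But one relation states Priya < Uma. These cannot both hold.

inconsistent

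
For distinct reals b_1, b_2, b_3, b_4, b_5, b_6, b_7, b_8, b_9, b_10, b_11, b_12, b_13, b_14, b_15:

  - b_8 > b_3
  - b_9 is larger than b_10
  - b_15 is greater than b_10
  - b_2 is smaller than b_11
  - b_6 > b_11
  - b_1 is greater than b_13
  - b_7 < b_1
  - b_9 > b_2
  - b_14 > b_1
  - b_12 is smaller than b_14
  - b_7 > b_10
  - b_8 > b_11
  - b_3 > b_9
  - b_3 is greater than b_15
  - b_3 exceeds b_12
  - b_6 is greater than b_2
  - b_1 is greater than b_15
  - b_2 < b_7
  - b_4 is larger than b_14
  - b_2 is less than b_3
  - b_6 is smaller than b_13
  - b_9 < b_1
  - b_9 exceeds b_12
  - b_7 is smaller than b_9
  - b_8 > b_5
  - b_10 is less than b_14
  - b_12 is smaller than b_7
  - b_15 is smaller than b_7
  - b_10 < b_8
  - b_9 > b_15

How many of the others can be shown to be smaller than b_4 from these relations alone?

The elements the relations force below b_4 are b_2, b_12, b_10, b_15, b_7, b_11, b_9, b_6, b_13, b_1, b_14 — no chain reaches any other.
That is 11.

11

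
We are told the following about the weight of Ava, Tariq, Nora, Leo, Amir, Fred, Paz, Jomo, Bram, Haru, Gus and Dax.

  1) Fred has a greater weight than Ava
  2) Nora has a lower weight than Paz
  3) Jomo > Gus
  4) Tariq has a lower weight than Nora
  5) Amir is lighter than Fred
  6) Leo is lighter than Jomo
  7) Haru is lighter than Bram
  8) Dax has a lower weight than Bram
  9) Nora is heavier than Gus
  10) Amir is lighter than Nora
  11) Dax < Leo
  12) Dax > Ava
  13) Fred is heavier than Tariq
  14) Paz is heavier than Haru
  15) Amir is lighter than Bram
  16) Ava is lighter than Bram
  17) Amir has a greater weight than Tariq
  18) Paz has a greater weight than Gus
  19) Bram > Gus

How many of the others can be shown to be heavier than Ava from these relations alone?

Directly above Ava: Dax, Fred, Bram.
One step further: Leo (4 so far).
One step further: Jomo (5 so far).
No other element is forced above Ava by the given relations, so the count is 5.

5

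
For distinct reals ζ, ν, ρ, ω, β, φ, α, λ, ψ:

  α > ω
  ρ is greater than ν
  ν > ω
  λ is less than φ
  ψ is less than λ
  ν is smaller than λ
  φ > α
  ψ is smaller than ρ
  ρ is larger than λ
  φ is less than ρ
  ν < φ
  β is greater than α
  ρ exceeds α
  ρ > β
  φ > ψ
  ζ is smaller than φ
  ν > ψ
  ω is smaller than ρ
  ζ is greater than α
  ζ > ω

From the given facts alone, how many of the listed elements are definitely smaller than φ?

6

The elements the relations force below φ are ω, ψ, ν, λ, α, ζ — no chain reaches any other.
That is 6.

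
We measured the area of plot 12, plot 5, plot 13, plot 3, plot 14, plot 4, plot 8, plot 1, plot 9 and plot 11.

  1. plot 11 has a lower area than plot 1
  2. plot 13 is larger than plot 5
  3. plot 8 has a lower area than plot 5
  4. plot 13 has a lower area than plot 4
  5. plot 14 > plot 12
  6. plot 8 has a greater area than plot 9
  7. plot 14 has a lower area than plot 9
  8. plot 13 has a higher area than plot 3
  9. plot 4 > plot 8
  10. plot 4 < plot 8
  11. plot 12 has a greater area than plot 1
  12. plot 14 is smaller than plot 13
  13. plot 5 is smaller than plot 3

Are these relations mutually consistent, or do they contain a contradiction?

inconsistent

Chaining the given relations yields plot 8 < plot 5 < plot 3 < plot 13 < plot 4, so plot 8 < plot 4. But one relation states plot 4 < plot 8. These cannot both hold.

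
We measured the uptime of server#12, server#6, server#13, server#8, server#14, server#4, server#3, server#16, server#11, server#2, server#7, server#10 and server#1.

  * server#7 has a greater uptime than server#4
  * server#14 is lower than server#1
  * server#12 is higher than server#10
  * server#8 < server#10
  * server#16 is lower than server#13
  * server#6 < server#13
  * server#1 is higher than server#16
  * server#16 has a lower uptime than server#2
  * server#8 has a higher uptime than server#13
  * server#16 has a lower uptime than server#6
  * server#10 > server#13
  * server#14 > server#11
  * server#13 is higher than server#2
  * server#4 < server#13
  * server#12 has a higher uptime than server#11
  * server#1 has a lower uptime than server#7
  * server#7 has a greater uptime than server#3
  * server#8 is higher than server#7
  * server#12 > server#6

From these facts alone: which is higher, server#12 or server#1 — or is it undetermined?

server#12

server#1 < server#7 and server#7 < server#8 give server#1 < server#8.
Then server#8 < server#10 extends the chain to server#10.
Then server#10 < server#12 extends the chain to server#12.
So server#12 is higher.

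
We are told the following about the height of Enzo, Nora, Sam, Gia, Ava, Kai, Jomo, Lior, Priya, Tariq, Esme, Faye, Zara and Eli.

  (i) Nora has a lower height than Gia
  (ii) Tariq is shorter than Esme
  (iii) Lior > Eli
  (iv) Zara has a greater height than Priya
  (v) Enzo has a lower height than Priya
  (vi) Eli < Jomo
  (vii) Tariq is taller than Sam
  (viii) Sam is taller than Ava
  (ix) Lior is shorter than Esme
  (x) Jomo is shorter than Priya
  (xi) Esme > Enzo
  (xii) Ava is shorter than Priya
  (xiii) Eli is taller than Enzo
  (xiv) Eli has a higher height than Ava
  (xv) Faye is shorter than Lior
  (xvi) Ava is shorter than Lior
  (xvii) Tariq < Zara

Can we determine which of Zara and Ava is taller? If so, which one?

The relevant relations are Ava < Eli; Eli < Jomo; Jomo < Priya; Priya < Zara.
Together: Ava < Eli < Jomo < Priya < Zara.
So Zara is taller.

Zara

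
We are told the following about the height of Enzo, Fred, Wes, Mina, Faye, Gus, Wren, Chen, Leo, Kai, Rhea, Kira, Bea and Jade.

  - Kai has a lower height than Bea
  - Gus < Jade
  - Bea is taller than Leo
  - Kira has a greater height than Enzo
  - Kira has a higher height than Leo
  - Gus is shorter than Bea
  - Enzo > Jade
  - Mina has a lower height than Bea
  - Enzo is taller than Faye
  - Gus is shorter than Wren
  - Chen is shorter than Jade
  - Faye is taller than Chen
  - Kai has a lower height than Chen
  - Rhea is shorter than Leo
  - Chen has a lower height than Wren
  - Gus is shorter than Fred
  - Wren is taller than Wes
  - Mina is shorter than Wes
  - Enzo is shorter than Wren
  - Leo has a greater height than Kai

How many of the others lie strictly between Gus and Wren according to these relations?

2

Chaining upward from Gus reaches: Fred, Jade, Bea, Enzo, Kira.
Chaining downward from Wren reaches: Kai, Mina, Chen, Jade, Wes, Faye, Enzo.
Strictly between Gus and Wren are those in both lists: Jade, Enzo — 2 elements.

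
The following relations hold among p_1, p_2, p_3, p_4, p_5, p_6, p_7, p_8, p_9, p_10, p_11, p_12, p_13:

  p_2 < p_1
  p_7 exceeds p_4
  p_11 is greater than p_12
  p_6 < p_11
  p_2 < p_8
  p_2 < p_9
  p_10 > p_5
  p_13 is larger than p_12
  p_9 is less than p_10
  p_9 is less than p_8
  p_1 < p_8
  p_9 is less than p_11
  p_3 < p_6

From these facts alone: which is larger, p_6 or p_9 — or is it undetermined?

Following every chain through p_6: above p_6 we get p_11; below p_6 we get p_3.
p_9 is not reached, and no chain runs the other way from p_9 to p_6.
So the given relations leave the order of p_6 and p_9 undetermined.

undetermined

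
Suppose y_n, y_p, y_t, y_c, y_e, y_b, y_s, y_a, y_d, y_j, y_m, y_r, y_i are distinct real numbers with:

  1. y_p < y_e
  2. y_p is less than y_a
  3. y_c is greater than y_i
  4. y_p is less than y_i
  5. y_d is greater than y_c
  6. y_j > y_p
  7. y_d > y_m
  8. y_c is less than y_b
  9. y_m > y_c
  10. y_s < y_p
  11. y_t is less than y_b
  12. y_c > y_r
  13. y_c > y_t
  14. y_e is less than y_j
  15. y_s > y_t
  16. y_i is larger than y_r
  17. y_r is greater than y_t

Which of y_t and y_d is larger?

y_d

y_t < y_r and y_r < y_i give y_t < y_i.
With y_i < y_c: y_t < y_r < y_i < y_c.
With y_c < y_m: y_t < y_r < y_i < y_c < y_m.
Then y_m < y_d extends the chain to y_d.
So y_t < y_d; y_d is the larger of the two.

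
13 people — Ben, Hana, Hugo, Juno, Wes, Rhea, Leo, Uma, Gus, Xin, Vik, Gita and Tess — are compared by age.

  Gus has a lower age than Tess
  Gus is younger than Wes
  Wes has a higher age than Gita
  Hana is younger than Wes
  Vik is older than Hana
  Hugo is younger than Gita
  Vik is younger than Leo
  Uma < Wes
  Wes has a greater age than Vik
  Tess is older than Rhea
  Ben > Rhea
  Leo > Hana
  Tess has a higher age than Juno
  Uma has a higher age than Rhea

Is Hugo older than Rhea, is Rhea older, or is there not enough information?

undetermined

Following every chain through Rhea: above Rhea we get Tess, Uma, Ben, Wes.
Hugo is not reached, and no chain runs the other way from Hugo to Rhea.
So the given relations leave the order of Rhea and Hugo undetermined.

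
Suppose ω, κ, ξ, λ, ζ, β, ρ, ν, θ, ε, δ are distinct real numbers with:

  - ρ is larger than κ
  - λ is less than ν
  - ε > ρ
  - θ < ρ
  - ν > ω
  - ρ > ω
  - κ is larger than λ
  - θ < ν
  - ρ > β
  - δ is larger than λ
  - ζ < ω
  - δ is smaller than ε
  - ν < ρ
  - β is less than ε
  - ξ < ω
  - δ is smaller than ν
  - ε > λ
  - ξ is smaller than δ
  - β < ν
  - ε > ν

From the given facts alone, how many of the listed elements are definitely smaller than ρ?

The elements the relations force below ρ are λ, ξ, ζ, ω, β, δ, θ, κ, ν — no chain reaches any other.
That is 9.

9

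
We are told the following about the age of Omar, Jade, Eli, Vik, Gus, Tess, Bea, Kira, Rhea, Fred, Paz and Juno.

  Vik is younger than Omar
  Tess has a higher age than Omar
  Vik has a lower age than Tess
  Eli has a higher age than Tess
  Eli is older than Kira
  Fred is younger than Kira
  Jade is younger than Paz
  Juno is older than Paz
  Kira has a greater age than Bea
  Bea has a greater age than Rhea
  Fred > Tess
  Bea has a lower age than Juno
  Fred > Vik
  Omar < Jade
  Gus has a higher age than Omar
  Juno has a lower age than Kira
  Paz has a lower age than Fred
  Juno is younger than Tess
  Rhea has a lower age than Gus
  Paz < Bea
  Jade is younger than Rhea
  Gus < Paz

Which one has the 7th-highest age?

Paz

Chaining the given pairs: Vik < Omar < Jade < Rhea < Gus < Paz < Bea < Juno < Tess < Fred < Kira < Eli.
The 7th largest is Paz.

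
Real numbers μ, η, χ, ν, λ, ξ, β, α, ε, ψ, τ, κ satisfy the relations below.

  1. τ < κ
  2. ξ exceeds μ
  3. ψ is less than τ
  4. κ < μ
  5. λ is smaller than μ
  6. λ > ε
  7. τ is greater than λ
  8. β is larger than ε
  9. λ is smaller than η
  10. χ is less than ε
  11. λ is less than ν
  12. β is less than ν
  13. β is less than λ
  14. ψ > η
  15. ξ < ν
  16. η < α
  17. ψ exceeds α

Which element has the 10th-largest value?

β

Piecing the relations together gives one ordering: χ < ε < β < λ < η < α < ψ < τ < κ < μ < ξ < ν.
Counting 10 from the largest end gives β.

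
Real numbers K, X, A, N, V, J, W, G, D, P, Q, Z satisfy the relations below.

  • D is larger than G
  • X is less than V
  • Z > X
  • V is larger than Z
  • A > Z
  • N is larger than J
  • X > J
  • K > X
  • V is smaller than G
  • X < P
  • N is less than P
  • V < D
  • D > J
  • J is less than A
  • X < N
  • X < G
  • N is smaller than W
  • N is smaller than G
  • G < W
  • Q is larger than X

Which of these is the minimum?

J

X is not least since J < X; Z is not least since X < Z; V is not least since X < V; N is not least since J < N; K is not least since X < K; P is not least since N < P; G is not least since V < G; A is not least since J < A; Q is not least since X < Q; W is not least since G < W; D is not least since J < D.
Only J has nothing below it, so J is the minimum.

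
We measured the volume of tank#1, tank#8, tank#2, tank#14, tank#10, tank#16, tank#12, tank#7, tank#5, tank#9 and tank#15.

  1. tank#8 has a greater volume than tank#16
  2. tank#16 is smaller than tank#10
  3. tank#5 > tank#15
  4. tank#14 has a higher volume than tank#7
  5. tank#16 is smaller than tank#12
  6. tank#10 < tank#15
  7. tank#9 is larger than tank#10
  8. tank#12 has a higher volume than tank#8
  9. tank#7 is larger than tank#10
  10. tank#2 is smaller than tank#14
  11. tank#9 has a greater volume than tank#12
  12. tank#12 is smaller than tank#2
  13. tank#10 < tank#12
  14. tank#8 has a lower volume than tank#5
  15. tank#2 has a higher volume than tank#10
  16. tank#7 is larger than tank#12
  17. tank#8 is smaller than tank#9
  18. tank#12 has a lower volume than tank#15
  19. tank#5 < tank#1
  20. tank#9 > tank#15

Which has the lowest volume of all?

tank#10 is not least since tank#16 < tank#10; tank#8 is not least since tank#16 < tank#8; tank#12 is not least since tank#10 < tank#12; tank#2 is not least since tank#12 < tank#2; tank#7 is not least since tank#10 < tank#7; tank#15 is not least since tank#10 < tank#15; tank#9 is not least since tank#12 < tank#9; tank#14 is not least since tank#2 < tank#14; tank#5 is not least since tank#8 < tank#5; tank#1 is not least since tank#5 < tank#1.
Only tank#16 has nothing below it, so tank#16 is the lowest volume.

tank#16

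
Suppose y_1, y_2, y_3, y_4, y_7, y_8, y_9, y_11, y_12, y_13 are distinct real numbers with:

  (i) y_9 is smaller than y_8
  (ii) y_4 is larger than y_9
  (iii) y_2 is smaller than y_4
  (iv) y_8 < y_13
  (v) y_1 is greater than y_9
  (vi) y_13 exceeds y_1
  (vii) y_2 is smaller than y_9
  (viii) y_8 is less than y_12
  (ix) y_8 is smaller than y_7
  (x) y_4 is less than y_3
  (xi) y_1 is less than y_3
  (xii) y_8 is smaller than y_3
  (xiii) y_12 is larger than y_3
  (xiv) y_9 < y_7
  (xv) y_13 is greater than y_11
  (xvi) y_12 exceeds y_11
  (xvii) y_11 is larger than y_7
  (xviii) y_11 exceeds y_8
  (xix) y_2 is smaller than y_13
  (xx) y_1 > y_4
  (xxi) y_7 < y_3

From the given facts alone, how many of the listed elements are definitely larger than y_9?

The elements the relations force above y_9 are y_8, y_4, y_7, y_11, y_1, y_3, y_13, y_12 — no chain reaches any other.
That is 8.

8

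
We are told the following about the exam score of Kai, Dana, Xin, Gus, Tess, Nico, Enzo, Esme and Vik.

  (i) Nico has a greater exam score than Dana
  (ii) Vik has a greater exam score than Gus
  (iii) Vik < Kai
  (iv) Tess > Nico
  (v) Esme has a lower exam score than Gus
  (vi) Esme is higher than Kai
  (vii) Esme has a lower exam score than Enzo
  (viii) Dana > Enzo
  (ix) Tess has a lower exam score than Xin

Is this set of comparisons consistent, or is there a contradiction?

Chaining the given relations yields Gus < Vik < Kai < Esme, so Gus < Esme. But one relation states Esme < Gus. These cannot both hold.

inconsistent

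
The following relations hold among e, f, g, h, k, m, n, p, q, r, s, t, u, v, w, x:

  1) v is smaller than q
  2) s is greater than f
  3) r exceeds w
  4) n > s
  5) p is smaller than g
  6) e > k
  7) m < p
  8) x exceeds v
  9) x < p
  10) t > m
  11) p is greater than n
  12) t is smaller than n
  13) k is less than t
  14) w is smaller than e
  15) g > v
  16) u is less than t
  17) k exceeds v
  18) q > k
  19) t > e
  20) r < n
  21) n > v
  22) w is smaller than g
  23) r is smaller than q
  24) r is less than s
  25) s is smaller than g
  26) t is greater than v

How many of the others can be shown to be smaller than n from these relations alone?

10

From n the given relations immediately reach r, v, s, t.
From those, w, f, u, k, e, m — 10 in total.
No other element is forced below n by the given relations, so the count is 10.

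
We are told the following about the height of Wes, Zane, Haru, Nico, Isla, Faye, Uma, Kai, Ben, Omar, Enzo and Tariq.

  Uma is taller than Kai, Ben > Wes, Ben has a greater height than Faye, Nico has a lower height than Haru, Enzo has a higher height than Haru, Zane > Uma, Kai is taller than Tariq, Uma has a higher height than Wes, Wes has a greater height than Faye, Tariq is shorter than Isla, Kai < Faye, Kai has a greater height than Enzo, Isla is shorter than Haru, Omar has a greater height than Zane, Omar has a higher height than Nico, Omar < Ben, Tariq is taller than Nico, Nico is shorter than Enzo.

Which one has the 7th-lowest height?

Faye

Piecing the relations together gives one ordering: Nico < Tariq < Isla < Haru < Enzo < Kai < Faye < Wes < Uma < Zane < Omar < Ben.
Counting 7 from the smallest end gives Faye.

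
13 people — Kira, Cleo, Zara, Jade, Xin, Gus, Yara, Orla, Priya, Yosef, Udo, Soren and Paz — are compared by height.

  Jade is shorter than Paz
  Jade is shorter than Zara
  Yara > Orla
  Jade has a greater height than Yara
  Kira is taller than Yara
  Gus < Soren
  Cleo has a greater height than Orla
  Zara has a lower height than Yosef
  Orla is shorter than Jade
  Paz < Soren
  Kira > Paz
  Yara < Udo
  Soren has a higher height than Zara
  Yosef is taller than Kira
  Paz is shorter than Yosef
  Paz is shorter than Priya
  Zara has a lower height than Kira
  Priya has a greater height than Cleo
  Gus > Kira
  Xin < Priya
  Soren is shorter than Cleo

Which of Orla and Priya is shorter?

Orla

Following the relations from Orla: Orla < Yara < Jade < Paz < Kira < Gus < Soren < Cleo < Priya.
So Orla < Priya; Orla is the shorter of the two.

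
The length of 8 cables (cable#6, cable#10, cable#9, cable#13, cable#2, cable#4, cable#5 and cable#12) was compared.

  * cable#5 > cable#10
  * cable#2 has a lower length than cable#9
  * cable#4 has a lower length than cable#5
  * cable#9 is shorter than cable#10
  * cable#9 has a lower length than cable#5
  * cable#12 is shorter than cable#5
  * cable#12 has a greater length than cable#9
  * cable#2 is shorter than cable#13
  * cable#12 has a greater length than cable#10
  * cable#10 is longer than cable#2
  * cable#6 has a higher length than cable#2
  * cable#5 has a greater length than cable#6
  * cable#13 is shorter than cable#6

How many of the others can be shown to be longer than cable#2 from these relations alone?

The elements the relations force above cable#2 are cable#13, cable#9, cable#10, cable#12, cable#6, cable#5 — no chain reaches any other.
That is 6.

6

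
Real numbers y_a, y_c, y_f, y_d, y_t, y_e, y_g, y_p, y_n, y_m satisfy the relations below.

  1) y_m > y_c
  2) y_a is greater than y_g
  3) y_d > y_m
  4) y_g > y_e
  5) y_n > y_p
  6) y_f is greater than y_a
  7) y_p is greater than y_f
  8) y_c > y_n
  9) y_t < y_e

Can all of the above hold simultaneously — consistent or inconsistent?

consistent

The single ordering y_t < y_e < y_g < y_a < y_f < y_p < y_n < y_c < y_m < y_d satisfies every listed relation, so no contradiction arises.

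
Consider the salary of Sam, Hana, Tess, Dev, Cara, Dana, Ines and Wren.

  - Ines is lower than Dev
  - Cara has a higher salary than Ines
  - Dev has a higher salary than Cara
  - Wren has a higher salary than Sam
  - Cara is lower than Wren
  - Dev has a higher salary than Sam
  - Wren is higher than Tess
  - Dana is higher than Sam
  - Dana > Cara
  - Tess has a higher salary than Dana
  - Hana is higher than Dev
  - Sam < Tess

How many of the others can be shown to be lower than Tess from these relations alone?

The elements the relations force below Tess are Ines, Sam, Cara, Dana — no chain reaches any other.
That is 4.

4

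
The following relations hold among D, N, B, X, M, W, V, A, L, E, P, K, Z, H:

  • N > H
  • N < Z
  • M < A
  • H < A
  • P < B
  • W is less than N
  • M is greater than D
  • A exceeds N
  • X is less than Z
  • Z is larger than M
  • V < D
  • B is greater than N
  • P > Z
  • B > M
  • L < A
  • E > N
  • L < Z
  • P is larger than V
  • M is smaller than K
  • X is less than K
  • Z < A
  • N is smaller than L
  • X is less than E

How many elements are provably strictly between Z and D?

Chaining upward from D reaches: M, A, P, K, B.
Chaining downward from Z reaches: V, X, H, M, W, N, L.
Strictly between D and Z are those in both lists: M — 1 element.

1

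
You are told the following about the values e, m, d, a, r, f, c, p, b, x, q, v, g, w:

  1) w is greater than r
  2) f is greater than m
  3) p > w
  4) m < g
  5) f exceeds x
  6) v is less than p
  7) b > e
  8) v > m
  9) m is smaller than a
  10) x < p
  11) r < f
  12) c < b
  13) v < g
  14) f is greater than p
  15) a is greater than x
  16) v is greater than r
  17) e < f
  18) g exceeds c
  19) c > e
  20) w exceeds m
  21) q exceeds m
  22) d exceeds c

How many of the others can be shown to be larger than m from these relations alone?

Directly above m: v, w, g, a, f, q.
One step further: p (7 so far).
No other element is forced above m by the given relations, so the count is 7.

7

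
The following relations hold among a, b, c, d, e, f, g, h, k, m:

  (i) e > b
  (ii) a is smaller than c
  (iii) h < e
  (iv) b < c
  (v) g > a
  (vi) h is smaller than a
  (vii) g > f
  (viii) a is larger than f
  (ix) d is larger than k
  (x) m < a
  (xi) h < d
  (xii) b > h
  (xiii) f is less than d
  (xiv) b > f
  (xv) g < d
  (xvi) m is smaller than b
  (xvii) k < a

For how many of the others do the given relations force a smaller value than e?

4

The elements the relations force below e are m, f, h, b — no chain reaches any other.
That is 4.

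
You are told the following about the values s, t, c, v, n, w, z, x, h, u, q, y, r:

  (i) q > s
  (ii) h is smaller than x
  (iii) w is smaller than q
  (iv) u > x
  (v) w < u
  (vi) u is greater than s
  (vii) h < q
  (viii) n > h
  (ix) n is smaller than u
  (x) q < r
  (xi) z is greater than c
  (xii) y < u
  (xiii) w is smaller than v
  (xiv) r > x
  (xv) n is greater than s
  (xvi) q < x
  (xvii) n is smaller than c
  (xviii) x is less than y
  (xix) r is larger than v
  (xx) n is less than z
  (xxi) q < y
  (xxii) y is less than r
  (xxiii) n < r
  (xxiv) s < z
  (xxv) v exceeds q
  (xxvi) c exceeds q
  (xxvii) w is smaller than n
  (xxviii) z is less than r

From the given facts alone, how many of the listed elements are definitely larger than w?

Directly above w: q, n, v, u.
One step further: x, c, y, z, r (9 so far).
Nothing else is reachable above w; 9 in all.

9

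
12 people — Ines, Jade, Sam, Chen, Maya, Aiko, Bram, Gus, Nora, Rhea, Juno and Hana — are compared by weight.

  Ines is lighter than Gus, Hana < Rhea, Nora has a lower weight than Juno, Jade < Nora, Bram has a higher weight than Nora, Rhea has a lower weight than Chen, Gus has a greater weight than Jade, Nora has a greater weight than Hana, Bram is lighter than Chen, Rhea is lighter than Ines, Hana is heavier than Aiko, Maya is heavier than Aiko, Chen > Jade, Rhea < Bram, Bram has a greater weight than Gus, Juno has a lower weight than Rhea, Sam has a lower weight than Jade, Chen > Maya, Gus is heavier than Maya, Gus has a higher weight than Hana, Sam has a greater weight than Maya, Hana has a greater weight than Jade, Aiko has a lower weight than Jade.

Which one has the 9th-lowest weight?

The consecutive relations fix a unique order: Aiko < Maya < Sam < Jade < Hana < Nora < Juno < Rhea < Ines < Gus < Bram < Chen.
The 9th smallest is Ines.

Ines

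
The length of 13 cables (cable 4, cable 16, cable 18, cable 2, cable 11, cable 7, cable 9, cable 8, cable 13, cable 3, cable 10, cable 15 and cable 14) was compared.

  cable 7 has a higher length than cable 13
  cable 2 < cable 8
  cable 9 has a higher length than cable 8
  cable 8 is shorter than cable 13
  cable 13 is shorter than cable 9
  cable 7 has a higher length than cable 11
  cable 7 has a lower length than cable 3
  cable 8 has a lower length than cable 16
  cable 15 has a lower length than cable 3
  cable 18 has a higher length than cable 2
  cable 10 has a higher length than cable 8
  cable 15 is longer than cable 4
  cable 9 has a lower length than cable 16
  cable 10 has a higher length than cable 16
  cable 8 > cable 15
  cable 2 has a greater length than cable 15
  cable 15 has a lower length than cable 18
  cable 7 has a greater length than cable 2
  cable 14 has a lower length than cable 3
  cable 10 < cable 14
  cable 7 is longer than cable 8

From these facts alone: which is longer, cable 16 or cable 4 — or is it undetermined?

Link the given pairs in sequence: cable 4 < cable 15; cable 15 < cable 2; cable 2 < cable 8; cable 8 < cable 13; cable 13 < cable 9; cable 9 < cable 16.
Chaining these gives cable 4 < cable 15 < cable 2 < cable 8 < cable 13 < cable 9 < cable 16.
So cable 16 is longer.

cable 16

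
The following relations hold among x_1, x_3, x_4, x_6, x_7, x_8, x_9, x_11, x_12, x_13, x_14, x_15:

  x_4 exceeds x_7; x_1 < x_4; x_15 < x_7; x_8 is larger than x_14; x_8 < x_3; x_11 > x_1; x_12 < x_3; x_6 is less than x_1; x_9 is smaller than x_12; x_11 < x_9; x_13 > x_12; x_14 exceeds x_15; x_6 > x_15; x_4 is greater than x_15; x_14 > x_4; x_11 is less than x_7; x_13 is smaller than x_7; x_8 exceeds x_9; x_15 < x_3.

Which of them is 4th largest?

The consecutive relations fix a unique order: x_15 < x_6 < x_1 < x_11 < x_9 < x_12 < x_13 < x_7 < x_4 < x_14 < x_8 < x_3.
Counting 4 from the largest end gives x_4.

x_4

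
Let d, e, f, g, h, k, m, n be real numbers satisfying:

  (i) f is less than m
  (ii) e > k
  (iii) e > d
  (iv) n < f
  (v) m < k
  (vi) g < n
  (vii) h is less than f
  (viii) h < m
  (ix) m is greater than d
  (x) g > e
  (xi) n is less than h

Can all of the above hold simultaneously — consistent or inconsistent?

inconsistent

We have k < e stated directly, yet also e < g < n < h < f < m < k by chaining the others — so e < k. Contradiction.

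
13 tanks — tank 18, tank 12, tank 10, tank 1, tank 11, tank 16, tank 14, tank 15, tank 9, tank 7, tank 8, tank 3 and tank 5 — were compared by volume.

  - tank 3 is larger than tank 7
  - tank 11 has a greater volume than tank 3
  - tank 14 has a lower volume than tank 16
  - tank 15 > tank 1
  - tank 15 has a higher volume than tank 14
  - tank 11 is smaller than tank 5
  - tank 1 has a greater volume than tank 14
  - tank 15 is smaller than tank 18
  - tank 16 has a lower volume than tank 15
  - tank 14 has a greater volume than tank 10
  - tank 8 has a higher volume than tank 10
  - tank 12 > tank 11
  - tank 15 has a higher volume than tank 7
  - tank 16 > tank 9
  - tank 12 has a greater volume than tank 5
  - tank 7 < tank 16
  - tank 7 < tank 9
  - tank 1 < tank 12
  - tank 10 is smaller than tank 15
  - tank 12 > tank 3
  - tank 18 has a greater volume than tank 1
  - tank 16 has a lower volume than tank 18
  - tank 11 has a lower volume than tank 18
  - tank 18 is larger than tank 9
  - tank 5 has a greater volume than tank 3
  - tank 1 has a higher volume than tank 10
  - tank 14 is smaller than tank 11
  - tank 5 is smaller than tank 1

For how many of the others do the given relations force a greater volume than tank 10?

9

The elements the relations force above tank 10 are tank 14, tank 11, tank 5, tank 1, tank 16, tank 8, tank 12, tank 15, tank 18 — no chain reaches any other.
That is 9.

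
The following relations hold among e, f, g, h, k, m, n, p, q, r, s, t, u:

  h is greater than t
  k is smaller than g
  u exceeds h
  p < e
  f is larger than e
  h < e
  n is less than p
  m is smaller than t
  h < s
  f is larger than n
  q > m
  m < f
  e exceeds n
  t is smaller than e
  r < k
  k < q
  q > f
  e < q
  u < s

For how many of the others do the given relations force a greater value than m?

From m the given relations immediately reach t, f, q.
From those, h, e — 5 in total.
From those, u, s — 7 in total.
Nothing else is reachable above m; 7 in all.

7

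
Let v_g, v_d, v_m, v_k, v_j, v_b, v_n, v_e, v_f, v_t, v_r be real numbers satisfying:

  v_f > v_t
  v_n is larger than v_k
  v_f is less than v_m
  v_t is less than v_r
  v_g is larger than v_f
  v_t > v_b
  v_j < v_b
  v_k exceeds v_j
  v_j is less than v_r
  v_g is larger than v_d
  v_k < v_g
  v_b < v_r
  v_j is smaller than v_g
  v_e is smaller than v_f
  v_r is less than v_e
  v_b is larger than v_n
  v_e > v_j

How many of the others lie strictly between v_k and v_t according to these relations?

Chaining upward from v_k reaches: v_n, v_b, v_r, v_e, v_f, v_g, v_m.
Chaining downward from v_t reaches: v_j, v_n, v_b.
Strictly between v_k and v_t are those in both lists: v_n, v_b — 2 elements.

2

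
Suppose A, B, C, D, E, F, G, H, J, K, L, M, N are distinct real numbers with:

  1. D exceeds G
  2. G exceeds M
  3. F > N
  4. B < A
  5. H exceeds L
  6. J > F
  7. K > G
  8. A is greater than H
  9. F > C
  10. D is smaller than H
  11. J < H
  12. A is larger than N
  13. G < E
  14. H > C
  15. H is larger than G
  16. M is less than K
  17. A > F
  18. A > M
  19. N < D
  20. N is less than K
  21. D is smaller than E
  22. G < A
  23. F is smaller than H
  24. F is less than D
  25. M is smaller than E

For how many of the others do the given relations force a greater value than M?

From M the given relations immediately reach G, E, K, A.
From those, D, H — 6 in total.
Nothing else is reachable above M; 6 in all.

6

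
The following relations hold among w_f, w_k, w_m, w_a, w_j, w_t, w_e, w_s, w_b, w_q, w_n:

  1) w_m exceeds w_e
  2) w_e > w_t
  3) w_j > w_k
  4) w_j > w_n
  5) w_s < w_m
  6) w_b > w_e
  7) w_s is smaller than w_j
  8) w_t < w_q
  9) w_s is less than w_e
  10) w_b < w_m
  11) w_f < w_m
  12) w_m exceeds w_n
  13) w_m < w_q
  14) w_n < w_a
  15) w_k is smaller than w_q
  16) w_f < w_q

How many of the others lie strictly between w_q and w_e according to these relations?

2

The relations place w_e below w_q. An element lies strictly between them when it is forced above w_e and also forced below w_q.
Above w_e: {w_b, w_m}. Below w_q: {w_f, w_s, w_t, w_k, w_b, w_n, w_m}.
Intersection: {w_b, w_m} — 2.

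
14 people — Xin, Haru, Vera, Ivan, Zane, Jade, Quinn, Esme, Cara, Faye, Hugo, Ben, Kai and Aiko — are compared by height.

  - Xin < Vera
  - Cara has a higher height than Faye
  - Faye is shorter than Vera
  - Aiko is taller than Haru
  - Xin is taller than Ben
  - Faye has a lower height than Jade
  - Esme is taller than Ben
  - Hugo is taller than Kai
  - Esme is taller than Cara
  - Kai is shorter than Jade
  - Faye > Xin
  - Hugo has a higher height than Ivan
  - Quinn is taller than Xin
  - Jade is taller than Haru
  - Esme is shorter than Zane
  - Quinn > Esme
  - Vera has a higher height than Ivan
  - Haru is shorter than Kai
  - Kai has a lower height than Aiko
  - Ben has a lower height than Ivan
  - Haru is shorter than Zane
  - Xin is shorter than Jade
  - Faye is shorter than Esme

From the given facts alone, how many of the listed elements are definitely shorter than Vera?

The elements the relations force below Vera are Ben, Xin, Ivan, Faye — no chain reaches any other.
That is 4.

4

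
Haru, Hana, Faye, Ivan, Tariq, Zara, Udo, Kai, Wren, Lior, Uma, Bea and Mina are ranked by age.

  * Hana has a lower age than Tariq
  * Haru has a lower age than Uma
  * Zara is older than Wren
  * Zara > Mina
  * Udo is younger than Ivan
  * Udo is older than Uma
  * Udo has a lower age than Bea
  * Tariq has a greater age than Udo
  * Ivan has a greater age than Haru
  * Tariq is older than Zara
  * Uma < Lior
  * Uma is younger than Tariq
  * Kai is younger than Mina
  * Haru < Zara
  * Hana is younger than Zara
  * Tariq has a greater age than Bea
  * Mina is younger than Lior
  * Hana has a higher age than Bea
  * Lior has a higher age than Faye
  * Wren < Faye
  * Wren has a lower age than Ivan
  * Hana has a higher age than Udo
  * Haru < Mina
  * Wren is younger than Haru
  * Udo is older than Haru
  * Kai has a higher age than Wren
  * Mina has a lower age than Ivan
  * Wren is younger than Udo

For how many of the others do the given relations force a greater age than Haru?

9

From Haru the given relations immediately reach Mina, Uma, Udo, Zara, Ivan.
From those, Bea, Hana, Lior, Tariq — 9 in total.
No other element is forced above Haru by the given relations, so the count is 9.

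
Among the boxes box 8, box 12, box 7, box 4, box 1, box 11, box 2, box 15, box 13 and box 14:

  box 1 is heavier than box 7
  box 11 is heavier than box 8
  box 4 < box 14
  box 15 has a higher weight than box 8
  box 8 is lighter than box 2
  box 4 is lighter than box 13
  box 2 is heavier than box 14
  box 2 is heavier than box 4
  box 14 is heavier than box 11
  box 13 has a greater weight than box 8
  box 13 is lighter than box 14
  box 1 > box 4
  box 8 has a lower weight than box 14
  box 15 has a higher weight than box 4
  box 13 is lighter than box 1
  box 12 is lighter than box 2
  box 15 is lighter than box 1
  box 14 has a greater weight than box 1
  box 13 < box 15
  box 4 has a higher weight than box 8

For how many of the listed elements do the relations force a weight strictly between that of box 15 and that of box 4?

1

The relations place box 4 below box 15. An element lies strictly between them when it is forced above box 4 and also forced below box 15.
Above box 4: {box 13, box 1, box 14, box 2}. Below box 15: {box 8, box 13}.
Intersection: {box 13} — 1.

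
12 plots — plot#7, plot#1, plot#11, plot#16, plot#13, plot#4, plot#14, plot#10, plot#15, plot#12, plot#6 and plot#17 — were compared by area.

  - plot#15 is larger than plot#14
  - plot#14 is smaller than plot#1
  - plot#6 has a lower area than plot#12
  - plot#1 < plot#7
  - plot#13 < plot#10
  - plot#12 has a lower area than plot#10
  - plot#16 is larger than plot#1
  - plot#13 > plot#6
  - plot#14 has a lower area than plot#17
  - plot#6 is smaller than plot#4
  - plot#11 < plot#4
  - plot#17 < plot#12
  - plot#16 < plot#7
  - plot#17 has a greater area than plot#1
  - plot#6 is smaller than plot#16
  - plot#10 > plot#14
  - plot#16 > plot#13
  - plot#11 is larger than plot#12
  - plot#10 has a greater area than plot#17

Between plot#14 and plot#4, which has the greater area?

plot#14 < plot#1 and plot#1 < plot#17 give plot#14 < plot#17.
With plot#17 < plot#12: plot#14 < plot#1 < plot#17 < plot#12.
With plot#12 < plot#11: plot#14 < plot#1 < plot#17 < plot#12 < plot#11.
Then plot#11 < plot#4 extends the chain to plot#4.
So plot#14 < plot#4; plot#4 is the larger of the two.

plot#4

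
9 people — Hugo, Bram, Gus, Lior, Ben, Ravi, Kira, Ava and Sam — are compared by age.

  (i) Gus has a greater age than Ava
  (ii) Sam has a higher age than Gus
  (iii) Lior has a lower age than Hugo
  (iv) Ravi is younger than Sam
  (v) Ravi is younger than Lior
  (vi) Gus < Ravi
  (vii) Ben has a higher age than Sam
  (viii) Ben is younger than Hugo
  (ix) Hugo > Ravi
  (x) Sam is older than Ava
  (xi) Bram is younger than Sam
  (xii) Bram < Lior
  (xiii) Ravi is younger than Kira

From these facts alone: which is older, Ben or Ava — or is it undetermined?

Ben

Link the given pairs in sequence: Ava < Gus; Gus < Ravi; Ravi < Sam; Sam < Ben.
Together: Ava < Gus < Ravi < Sam < Ben.
So Ben is older.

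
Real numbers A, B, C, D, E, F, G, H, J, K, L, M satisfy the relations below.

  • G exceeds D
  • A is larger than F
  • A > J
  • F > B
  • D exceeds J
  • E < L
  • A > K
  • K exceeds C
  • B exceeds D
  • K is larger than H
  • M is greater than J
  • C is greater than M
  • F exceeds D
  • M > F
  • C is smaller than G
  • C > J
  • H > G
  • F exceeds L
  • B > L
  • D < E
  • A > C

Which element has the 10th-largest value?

E

Piecing the relations together gives one ordering: J < D < E < L < B < F < M < C < G < H < K < A.
The 10th largest is E.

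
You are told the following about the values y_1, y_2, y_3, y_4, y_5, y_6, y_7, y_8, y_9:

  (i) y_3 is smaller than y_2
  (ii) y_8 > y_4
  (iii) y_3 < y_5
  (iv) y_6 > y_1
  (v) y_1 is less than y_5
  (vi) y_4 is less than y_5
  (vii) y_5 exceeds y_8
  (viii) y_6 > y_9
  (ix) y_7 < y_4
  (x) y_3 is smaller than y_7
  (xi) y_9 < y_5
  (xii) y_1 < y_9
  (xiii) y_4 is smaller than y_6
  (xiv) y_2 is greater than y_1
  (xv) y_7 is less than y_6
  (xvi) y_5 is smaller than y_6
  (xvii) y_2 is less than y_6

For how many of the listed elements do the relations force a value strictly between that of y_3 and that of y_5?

The relations place y_3 below y_5. An element lies strictly between them when it is forced above y_3 and also forced below y_5.
Above y_3: {y_7, y_4, y_2, y_8, y_6}. Below y_5: {y_1, y_7, y_4, y_8, y_9}.
Intersection: {y_7, y_4, y_8} — 3.

3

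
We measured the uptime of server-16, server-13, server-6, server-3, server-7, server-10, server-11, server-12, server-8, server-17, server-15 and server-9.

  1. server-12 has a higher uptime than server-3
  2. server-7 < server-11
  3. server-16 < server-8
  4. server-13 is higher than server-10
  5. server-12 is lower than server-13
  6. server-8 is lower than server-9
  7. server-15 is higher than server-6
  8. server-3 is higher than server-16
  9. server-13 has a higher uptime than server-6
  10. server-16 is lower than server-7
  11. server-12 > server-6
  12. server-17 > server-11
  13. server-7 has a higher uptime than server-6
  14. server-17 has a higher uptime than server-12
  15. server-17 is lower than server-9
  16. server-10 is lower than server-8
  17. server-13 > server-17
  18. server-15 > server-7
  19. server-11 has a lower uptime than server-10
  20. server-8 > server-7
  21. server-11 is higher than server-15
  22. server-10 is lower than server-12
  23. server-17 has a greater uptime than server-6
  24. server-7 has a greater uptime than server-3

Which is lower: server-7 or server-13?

server-7

Link the given pairs in sequence: server-7 < server-15; server-15 < server-11; server-11 < server-10; server-10 < server-12; server-12 < server-17; server-17 < server-13.
Together: server-7 < server-15 < server-11 < server-10 < server-12 < server-17 < server-13.
So server-7 < server-13; server-7 is the lower of the two.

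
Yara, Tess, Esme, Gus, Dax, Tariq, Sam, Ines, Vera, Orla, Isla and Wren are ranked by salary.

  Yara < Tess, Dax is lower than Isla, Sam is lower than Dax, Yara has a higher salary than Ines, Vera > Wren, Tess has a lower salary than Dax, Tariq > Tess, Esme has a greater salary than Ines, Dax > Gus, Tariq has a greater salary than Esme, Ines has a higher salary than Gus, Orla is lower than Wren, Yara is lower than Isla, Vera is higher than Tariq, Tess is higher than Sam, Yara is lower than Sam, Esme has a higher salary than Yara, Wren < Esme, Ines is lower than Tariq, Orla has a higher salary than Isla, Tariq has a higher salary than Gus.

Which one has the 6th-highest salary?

Chaining the given pairs: Gus < Ines < Yara < Sam < Tess < Dax < Isla < Orla < Wren < Esme < Tariq < Vera.
The 6th largest is Isla.

Isla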